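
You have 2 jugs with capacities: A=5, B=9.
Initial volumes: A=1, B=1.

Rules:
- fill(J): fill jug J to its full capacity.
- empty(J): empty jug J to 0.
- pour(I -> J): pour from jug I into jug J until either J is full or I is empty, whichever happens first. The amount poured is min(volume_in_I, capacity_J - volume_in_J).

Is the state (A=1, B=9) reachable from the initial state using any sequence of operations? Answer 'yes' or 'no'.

Answer: yes

Derivation:
BFS from (A=1, B=1):
  1. fill(B) -> (A=1 B=9)
Target reached → yes.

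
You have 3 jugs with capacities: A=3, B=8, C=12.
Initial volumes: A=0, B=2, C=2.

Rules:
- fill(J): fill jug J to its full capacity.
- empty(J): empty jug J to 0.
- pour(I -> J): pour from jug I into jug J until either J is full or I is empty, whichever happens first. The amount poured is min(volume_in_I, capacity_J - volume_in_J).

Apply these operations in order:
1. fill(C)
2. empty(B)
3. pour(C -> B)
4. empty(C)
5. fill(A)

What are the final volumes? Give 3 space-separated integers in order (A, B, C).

Step 1: fill(C) -> (A=0 B=2 C=12)
Step 2: empty(B) -> (A=0 B=0 C=12)
Step 3: pour(C -> B) -> (A=0 B=8 C=4)
Step 4: empty(C) -> (A=0 B=8 C=0)
Step 5: fill(A) -> (A=3 B=8 C=0)

Answer: 3 8 0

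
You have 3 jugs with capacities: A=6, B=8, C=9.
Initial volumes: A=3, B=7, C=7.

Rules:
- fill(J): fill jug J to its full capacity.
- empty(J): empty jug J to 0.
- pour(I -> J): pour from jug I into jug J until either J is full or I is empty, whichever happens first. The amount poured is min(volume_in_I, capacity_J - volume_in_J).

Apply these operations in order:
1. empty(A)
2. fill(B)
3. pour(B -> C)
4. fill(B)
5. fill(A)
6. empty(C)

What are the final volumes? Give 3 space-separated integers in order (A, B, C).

Step 1: empty(A) -> (A=0 B=7 C=7)
Step 2: fill(B) -> (A=0 B=8 C=7)
Step 3: pour(B -> C) -> (A=0 B=6 C=9)
Step 4: fill(B) -> (A=0 B=8 C=9)
Step 5: fill(A) -> (A=6 B=8 C=9)
Step 6: empty(C) -> (A=6 B=8 C=0)

Answer: 6 8 0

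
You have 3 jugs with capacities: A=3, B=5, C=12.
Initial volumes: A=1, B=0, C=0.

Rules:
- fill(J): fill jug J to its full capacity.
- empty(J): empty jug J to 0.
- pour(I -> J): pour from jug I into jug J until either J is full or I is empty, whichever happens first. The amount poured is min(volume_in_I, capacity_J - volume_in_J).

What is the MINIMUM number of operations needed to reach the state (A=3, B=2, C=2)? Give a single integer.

Answer: 6

Derivation:
BFS from (A=1, B=0, C=0). One shortest path:
  1. empty(A) -> (A=0 B=0 C=0)
  2. fill(C) -> (A=0 B=0 C=12)
  3. pour(C -> B) -> (A=0 B=5 C=7)
  4. empty(B) -> (A=0 B=0 C=7)
  5. pour(C -> B) -> (A=0 B=5 C=2)
  6. pour(B -> A) -> (A=3 B=2 C=2)
Reached target in 6 moves.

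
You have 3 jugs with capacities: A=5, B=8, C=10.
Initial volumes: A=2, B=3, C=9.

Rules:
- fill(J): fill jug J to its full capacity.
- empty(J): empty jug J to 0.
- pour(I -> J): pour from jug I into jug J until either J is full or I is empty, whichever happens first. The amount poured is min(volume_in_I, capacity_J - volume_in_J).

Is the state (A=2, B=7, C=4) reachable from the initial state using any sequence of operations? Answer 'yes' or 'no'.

BFS explored all 343 reachable states.
Reachable set includes: (0,0,0), (0,0,1), (0,0,2), (0,0,3), (0,0,4), (0,0,5), (0,0,6), (0,0,7), (0,0,8), (0,0,9), (0,0,10), (0,1,0) ...
Target (A=2, B=7, C=4) not in reachable set → no.

Answer: no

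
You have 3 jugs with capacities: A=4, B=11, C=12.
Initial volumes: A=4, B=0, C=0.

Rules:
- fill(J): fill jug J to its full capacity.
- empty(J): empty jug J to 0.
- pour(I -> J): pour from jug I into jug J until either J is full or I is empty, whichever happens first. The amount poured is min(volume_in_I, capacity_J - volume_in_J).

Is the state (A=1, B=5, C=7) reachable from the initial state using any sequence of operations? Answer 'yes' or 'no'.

Answer: no

Derivation:
BFS explored all 450 reachable states.
Reachable set includes: (0,0,0), (0,0,1), (0,0,2), (0,0,3), (0,0,4), (0,0,5), (0,0,6), (0,0,7), (0,0,8), (0,0,9), (0,0,10), (0,0,11) ...
Target (A=1, B=5, C=7) not in reachable set → no.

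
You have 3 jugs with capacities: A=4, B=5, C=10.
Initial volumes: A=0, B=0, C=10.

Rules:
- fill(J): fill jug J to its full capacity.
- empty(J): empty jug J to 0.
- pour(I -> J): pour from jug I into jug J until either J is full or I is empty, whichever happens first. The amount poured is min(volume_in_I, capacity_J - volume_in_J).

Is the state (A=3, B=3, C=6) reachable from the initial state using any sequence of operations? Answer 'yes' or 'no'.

Answer: no

Derivation:
BFS explored all 222 reachable states.
Reachable set includes: (0,0,0), (0,0,1), (0,0,2), (0,0,3), (0,0,4), (0,0,5), (0,0,6), (0,0,7), (0,0,8), (0,0,9), (0,0,10), (0,1,0) ...
Target (A=3, B=3, C=6) not in reachable set → no.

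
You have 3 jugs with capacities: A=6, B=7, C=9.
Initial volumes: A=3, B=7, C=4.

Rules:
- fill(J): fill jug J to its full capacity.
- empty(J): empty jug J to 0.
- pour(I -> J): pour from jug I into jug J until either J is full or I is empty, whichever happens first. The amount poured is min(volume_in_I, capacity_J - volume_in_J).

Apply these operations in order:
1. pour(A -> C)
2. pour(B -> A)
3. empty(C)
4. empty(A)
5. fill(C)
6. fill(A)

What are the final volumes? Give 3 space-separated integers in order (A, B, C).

Step 1: pour(A -> C) -> (A=0 B=7 C=7)
Step 2: pour(B -> A) -> (A=6 B=1 C=7)
Step 3: empty(C) -> (A=6 B=1 C=0)
Step 4: empty(A) -> (A=0 B=1 C=0)
Step 5: fill(C) -> (A=0 B=1 C=9)
Step 6: fill(A) -> (A=6 B=1 C=9)

Answer: 6 1 9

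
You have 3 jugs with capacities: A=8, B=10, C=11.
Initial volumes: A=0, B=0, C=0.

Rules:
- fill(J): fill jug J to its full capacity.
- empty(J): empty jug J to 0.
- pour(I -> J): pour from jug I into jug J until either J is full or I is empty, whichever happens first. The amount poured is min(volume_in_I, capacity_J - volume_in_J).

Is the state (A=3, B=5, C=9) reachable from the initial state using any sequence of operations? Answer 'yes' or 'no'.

BFS explored all 558 reachable states.
Reachable set includes: (0,0,0), (0,0,1), (0,0,2), (0,0,3), (0,0,4), (0,0,5), (0,0,6), (0,0,7), (0,0,8), (0,0,9), (0,0,10), (0,0,11) ...
Target (A=3, B=5, C=9) not in reachable set → no.

Answer: no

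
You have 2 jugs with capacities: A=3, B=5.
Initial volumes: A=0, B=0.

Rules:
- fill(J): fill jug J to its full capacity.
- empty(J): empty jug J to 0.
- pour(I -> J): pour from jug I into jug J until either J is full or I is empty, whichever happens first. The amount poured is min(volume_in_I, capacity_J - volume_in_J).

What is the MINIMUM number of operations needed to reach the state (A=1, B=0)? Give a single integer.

BFS from (A=0, B=0). One shortest path:
  1. fill(A) -> (A=3 B=0)
  2. pour(A -> B) -> (A=0 B=3)
  3. fill(A) -> (A=3 B=3)
  4. pour(A -> B) -> (A=1 B=5)
  5. empty(B) -> (A=1 B=0)
Reached target in 5 moves.

Answer: 5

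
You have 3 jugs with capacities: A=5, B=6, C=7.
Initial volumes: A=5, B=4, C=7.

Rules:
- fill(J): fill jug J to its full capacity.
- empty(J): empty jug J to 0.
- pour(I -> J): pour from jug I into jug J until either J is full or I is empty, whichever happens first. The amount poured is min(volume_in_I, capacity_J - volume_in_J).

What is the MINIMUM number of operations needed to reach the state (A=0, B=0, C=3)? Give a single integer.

BFS from (A=5, B=4, C=7). One shortest path:
  1. empty(C) -> (A=5 B=4 C=0)
  2. pour(A -> B) -> (A=3 B=6 C=0)
  3. empty(B) -> (A=3 B=0 C=0)
  4. pour(A -> C) -> (A=0 B=0 C=3)
Reached target in 4 moves.

Answer: 4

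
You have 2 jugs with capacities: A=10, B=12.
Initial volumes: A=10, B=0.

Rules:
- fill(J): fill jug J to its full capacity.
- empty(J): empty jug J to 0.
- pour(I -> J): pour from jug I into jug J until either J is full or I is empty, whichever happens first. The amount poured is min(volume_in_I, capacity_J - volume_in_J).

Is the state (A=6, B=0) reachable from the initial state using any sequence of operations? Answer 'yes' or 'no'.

BFS from (A=10, B=0):
  1. pour(A -> B) -> (A=0 B=10)
  2. fill(A) -> (A=10 B=10)
  3. pour(A -> B) -> (A=8 B=12)
  4. empty(B) -> (A=8 B=0)
  5. pour(A -> B) -> (A=0 B=8)
  6. fill(A) -> (A=10 B=8)
  7. pour(A -> B) -> (A=6 B=12)
  8. empty(B) -> (A=6 B=0)
Target reached → yes.

Answer: yes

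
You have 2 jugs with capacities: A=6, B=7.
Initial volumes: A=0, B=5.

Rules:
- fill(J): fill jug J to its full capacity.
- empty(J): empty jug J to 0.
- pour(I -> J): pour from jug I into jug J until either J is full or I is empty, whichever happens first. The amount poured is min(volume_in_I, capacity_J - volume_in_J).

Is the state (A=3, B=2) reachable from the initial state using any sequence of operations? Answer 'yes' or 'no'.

BFS explored all 26 reachable states.
Reachable set includes: (0,0), (0,1), (0,2), (0,3), (0,4), (0,5), (0,6), (0,7), (1,0), (1,7), (2,0), (2,7) ...
Target (A=3, B=2) not in reachable set → no.

Answer: no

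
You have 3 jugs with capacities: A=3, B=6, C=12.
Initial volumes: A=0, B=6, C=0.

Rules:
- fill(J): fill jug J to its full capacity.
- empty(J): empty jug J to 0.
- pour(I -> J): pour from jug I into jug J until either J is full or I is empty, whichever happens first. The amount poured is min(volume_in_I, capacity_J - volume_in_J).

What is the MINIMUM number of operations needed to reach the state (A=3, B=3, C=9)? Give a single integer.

Answer: 4

Derivation:
BFS from (A=0, B=6, C=0). One shortest path:
  1. fill(C) -> (A=0 B=6 C=12)
  2. pour(B -> A) -> (A=3 B=3 C=12)
  3. empty(A) -> (A=0 B=3 C=12)
  4. pour(C -> A) -> (A=3 B=3 C=9)
Reached target in 4 moves.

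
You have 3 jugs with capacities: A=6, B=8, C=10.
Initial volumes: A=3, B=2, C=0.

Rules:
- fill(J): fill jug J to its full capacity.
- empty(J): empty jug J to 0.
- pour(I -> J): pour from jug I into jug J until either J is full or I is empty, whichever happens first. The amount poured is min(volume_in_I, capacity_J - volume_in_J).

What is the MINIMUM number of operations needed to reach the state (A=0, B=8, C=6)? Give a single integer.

Answer: 3

Derivation:
BFS from (A=3, B=2, C=0). One shortest path:
  1. fill(A) -> (A=6 B=2 C=0)
  2. fill(B) -> (A=6 B=8 C=0)
  3. pour(A -> C) -> (A=0 B=8 C=6)
Reached target in 3 moves.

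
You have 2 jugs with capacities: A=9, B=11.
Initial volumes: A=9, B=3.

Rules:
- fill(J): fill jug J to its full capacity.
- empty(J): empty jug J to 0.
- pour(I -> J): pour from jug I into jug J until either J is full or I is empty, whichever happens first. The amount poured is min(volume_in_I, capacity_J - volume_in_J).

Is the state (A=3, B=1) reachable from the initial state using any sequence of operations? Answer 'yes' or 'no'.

Answer: no

Derivation:
BFS explored all 40 reachable states.
Reachable set includes: (0,0), (0,1), (0,2), (0,3), (0,4), (0,5), (0,6), (0,7), (0,8), (0,9), (0,10), (0,11) ...
Target (A=3, B=1) not in reachable set → no.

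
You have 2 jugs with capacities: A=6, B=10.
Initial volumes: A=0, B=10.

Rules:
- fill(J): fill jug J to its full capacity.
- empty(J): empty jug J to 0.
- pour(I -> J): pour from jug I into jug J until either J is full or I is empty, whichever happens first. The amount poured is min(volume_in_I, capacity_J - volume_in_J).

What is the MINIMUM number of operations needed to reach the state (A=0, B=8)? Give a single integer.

BFS from (A=0, B=10). One shortest path:
  1. pour(B -> A) -> (A=6 B=4)
  2. empty(A) -> (A=0 B=4)
  3. pour(B -> A) -> (A=4 B=0)
  4. fill(B) -> (A=4 B=10)
  5. pour(B -> A) -> (A=6 B=8)
  6. empty(A) -> (A=0 B=8)
Reached target in 6 moves.

Answer: 6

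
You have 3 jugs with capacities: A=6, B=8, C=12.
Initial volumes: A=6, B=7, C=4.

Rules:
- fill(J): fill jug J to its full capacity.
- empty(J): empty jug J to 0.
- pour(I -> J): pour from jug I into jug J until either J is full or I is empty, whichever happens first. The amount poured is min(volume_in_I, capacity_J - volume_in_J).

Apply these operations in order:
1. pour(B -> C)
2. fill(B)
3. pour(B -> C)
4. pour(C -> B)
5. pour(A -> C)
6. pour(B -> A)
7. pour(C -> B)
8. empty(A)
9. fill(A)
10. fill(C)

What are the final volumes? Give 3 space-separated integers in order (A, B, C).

Step 1: pour(B -> C) -> (A=6 B=0 C=11)
Step 2: fill(B) -> (A=6 B=8 C=11)
Step 3: pour(B -> C) -> (A=6 B=7 C=12)
Step 4: pour(C -> B) -> (A=6 B=8 C=11)
Step 5: pour(A -> C) -> (A=5 B=8 C=12)
Step 6: pour(B -> A) -> (A=6 B=7 C=12)
Step 7: pour(C -> B) -> (A=6 B=8 C=11)
Step 8: empty(A) -> (A=0 B=8 C=11)
Step 9: fill(A) -> (A=6 B=8 C=11)
Step 10: fill(C) -> (A=6 B=8 C=12)

Answer: 6 8 12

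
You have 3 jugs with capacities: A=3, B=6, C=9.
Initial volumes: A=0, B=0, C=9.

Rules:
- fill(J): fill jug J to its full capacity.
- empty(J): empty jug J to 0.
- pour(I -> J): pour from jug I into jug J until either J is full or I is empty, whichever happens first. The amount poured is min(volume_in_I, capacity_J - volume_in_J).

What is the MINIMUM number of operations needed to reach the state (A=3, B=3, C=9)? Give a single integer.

BFS from (A=0, B=0, C=9). One shortest path:
  1. fill(B) -> (A=0 B=6 C=9)
  2. pour(B -> A) -> (A=3 B=3 C=9)
Reached target in 2 moves.

Answer: 2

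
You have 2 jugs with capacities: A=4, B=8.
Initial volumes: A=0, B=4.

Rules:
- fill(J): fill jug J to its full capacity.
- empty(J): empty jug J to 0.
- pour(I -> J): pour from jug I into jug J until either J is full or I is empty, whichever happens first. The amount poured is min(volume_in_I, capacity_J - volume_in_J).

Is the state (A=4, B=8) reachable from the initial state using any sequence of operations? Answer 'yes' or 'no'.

BFS from (A=0, B=4):
  1. fill(A) -> (A=4 B=4)
  2. fill(B) -> (A=4 B=8)
Target reached → yes.

Answer: yes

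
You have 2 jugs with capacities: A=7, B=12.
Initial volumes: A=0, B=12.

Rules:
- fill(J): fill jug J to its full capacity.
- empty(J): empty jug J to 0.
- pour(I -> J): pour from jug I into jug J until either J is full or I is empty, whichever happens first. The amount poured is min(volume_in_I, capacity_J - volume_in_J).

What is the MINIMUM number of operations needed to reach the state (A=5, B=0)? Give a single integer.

BFS from (A=0, B=12). One shortest path:
  1. pour(B -> A) -> (A=7 B=5)
  2. empty(A) -> (A=0 B=5)
  3. pour(B -> A) -> (A=5 B=0)
Reached target in 3 moves.

Answer: 3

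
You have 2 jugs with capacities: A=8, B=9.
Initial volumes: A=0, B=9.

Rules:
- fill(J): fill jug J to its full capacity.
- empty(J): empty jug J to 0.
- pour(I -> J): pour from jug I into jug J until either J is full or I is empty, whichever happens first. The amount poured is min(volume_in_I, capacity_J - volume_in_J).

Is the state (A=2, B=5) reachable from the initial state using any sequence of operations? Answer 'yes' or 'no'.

BFS explored all 34 reachable states.
Reachable set includes: (0,0), (0,1), (0,2), (0,3), (0,4), (0,5), (0,6), (0,7), (0,8), (0,9), (1,0), (1,9) ...
Target (A=2, B=5) not in reachable set → no.

Answer: no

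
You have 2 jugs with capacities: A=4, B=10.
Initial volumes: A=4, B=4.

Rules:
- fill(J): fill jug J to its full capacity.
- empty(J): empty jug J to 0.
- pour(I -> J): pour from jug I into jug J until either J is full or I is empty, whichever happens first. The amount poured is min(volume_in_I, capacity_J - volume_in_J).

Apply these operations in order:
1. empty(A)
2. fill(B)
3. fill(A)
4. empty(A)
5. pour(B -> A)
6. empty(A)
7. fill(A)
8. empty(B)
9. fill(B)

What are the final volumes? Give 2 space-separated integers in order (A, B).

Answer: 4 10

Derivation:
Step 1: empty(A) -> (A=0 B=4)
Step 2: fill(B) -> (A=0 B=10)
Step 3: fill(A) -> (A=4 B=10)
Step 4: empty(A) -> (A=0 B=10)
Step 5: pour(B -> A) -> (A=4 B=6)
Step 6: empty(A) -> (A=0 B=6)
Step 7: fill(A) -> (A=4 B=6)
Step 8: empty(B) -> (A=4 B=0)
Step 9: fill(B) -> (A=4 B=10)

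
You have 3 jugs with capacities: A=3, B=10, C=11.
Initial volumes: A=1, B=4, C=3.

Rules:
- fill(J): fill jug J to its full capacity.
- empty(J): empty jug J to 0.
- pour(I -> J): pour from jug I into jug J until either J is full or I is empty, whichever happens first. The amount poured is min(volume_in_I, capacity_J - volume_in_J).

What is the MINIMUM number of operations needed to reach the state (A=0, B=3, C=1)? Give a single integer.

Answer: 3

Derivation:
BFS from (A=1, B=4, C=3). One shortest path:
  1. empty(B) -> (A=1 B=0 C=3)
  2. pour(C -> A) -> (A=3 B=0 C=1)
  3. pour(A -> B) -> (A=0 B=3 C=1)
Reached target in 3 moves.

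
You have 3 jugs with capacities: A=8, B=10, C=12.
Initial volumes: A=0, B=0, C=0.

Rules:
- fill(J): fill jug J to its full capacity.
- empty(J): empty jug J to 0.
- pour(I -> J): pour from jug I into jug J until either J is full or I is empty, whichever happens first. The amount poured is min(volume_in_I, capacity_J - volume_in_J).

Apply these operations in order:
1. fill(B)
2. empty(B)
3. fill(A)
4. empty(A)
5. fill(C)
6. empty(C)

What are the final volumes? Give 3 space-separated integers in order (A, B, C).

Step 1: fill(B) -> (A=0 B=10 C=0)
Step 2: empty(B) -> (A=0 B=0 C=0)
Step 3: fill(A) -> (A=8 B=0 C=0)
Step 4: empty(A) -> (A=0 B=0 C=0)
Step 5: fill(C) -> (A=0 B=0 C=12)
Step 6: empty(C) -> (A=0 B=0 C=0)

Answer: 0 0 0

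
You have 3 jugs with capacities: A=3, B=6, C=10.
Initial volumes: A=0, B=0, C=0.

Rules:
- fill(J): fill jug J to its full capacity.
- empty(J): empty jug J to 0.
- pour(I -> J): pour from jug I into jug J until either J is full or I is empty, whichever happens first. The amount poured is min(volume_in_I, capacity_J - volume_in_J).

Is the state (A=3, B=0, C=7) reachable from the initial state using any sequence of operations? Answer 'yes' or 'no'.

BFS from (A=0, B=0, C=0):
  1. fill(C) -> (A=0 B=0 C=10)
  2. pour(C -> A) -> (A=3 B=0 C=7)
Target reached → yes.

Answer: yes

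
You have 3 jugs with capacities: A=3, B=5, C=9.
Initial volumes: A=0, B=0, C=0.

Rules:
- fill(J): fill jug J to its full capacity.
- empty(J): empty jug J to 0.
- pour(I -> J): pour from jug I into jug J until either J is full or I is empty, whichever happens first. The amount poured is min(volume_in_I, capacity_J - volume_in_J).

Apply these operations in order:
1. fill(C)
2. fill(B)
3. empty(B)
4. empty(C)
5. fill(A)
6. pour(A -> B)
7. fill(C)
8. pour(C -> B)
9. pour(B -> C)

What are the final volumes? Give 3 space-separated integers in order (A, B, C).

Answer: 0 3 9

Derivation:
Step 1: fill(C) -> (A=0 B=0 C=9)
Step 2: fill(B) -> (A=0 B=5 C=9)
Step 3: empty(B) -> (A=0 B=0 C=9)
Step 4: empty(C) -> (A=0 B=0 C=0)
Step 5: fill(A) -> (A=3 B=0 C=0)
Step 6: pour(A -> B) -> (A=0 B=3 C=0)
Step 7: fill(C) -> (A=0 B=3 C=9)
Step 8: pour(C -> B) -> (A=0 B=5 C=7)
Step 9: pour(B -> C) -> (A=0 B=3 C=9)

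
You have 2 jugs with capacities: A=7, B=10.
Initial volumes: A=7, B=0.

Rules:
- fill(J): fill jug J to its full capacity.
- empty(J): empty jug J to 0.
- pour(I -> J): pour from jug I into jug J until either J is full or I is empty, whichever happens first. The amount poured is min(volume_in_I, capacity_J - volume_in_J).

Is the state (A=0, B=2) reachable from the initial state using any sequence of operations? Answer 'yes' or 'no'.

Answer: yes

Derivation:
BFS from (A=7, B=0):
  1. empty(A) -> (A=0 B=0)
  2. fill(B) -> (A=0 B=10)
  3. pour(B -> A) -> (A=7 B=3)
  4. empty(A) -> (A=0 B=3)
  5. pour(B -> A) -> (A=3 B=0)
  6. fill(B) -> (A=3 B=10)
  7. pour(B -> A) -> (A=7 B=6)
  8. empty(A) -> (A=0 B=6)
  9. pour(B -> A) -> (A=6 B=0)
  10. fill(B) -> (A=6 B=10)
  11. pour(B -> A) -> (A=7 B=9)
  12. empty(A) -> (A=0 B=9)
  13. pour(B -> A) -> (A=7 B=2)
  14. empty(A) -> (A=0 B=2)
Target reached → yes.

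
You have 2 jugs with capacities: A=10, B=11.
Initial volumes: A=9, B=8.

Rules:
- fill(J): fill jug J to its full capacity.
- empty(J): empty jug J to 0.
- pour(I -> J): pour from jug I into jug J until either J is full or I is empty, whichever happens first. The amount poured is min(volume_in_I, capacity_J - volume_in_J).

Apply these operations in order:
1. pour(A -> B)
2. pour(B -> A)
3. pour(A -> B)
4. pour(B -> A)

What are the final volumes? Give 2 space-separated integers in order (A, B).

Answer: 10 7

Derivation:
Step 1: pour(A -> B) -> (A=6 B=11)
Step 2: pour(B -> A) -> (A=10 B=7)
Step 3: pour(A -> B) -> (A=6 B=11)
Step 4: pour(B -> A) -> (A=10 B=7)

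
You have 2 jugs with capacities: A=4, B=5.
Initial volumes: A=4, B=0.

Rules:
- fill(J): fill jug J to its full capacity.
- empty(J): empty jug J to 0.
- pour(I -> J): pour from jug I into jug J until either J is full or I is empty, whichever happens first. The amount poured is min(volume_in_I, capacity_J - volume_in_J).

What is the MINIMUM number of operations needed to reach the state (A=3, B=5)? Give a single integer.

BFS from (A=4, B=0). One shortest path:
  1. pour(A -> B) -> (A=0 B=4)
  2. fill(A) -> (A=4 B=4)
  3. pour(A -> B) -> (A=3 B=5)
Reached target in 3 moves.

Answer: 3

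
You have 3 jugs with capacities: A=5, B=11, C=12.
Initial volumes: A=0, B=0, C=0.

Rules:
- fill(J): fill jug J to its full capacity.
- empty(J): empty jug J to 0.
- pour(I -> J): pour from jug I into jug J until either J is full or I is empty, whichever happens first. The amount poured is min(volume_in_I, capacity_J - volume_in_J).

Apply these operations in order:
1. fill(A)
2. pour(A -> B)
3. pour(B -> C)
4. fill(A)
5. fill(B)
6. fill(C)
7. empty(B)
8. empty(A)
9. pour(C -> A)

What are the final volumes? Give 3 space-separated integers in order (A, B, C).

Step 1: fill(A) -> (A=5 B=0 C=0)
Step 2: pour(A -> B) -> (A=0 B=5 C=0)
Step 3: pour(B -> C) -> (A=0 B=0 C=5)
Step 4: fill(A) -> (A=5 B=0 C=5)
Step 5: fill(B) -> (A=5 B=11 C=5)
Step 6: fill(C) -> (A=5 B=11 C=12)
Step 7: empty(B) -> (A=5 B=0 C=12)
Step 8: empty(A) -> (A=0 B=0 C=12)
Step 9: pour(C -> A) -> (A=5 B=0 C=7)

Answer: 5 0 7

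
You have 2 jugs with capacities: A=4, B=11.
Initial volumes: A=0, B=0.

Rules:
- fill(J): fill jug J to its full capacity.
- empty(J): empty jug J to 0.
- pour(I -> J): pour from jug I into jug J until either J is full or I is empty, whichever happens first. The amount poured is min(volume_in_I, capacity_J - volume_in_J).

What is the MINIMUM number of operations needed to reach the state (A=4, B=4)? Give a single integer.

Answer: 3

Derivation:
BFS from (A=0, B=0). One shortest path:
  1. fill(A) -> (A=4 B=0)
  2. pour(A -> B) -> (A=0 B=4)
  3. fill(A) -> (A=4 B=4)
Reached target in 3 moves.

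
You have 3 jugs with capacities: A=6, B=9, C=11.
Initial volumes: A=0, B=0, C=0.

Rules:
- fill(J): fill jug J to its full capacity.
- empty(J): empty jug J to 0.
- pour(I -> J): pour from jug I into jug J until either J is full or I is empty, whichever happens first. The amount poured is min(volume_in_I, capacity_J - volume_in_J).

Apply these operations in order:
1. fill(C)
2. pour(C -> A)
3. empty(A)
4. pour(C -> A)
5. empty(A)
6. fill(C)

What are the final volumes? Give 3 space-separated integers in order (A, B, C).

Answer: 0 0 11

Derivation:
Step 1: fill(C) -> (A=0 B=0 C=11)
Step 2: pour(C -> A) -> (A=6 B=0 C=5)
Step 3: empty(A) -> (A=0 B=0 C=5)
Step 4: pour(C -> A) -> (A=5 B=0 C=0)
Step 5: empty(A) -> (A=0 B=0 C=0)
Step 6: fill(C) -> (A=0 B=0 C=11)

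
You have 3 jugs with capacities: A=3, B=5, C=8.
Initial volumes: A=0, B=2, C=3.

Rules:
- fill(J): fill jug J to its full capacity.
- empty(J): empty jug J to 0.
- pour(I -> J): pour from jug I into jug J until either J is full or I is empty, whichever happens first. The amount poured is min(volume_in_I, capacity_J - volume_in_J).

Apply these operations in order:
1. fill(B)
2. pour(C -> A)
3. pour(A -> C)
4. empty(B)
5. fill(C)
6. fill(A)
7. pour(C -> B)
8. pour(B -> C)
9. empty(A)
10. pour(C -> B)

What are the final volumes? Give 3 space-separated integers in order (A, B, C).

Step 1: fill(B) -> (A=0 B=5 C=3)
Step 2: pour(C -> A) -> (A=3 B=5 C=0)
Step 3: pour(A -> C) -> (A=0 B=5 C=3)
Step 4: empty(B) -> (A=0 B=0 C=3)
Step 5: fill(C) -> (A=0 B=0 C=8)
Step 6: fill(A) -> (A=3 B=0 C=8)
Step 7: pour(C -> B) -> (A=3 B=5 C=3)
Step 8: pour(B -> C) -> (A=3 B=0 C=8)
Step 9: empty(A) -> (A=0 B=0 C=8)
Step 10: pour(C -> B) -> (A=0 B=5 C=3)

Answer: 0 5 3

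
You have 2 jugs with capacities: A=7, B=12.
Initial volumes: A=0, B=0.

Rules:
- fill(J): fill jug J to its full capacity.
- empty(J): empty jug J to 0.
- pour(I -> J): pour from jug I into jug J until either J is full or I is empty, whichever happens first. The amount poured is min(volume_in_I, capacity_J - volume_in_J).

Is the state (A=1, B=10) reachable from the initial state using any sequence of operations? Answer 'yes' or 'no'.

Answer: no

Derivation:
BFS explored all 38 reachable states.
Reachable set includes: (0,0), (0,1), (0,2), (0,3), (0,4), (0,5), (0,6), (0,7), (0,8), (0,9), (0,10), (0,11) ...
Target (A=1, B=10) not in reachable set → no.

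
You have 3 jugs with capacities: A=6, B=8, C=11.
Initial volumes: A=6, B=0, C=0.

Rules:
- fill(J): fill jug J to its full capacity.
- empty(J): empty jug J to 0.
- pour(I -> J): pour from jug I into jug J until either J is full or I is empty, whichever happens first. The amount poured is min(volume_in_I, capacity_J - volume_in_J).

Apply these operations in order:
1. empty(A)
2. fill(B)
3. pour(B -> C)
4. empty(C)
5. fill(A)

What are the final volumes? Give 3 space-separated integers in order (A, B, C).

Step 1: empty(A) -> (A=0 B=0 C=0)
Step 2: fill(B) -> (A=0 B=8 C=0)
Step 3: pour(B -> C) -> (A=0 B=0 C=8)
Step 4: empty(C) -> (A=0 B=0 C=0)
Step 5: fill(A) -> (A=6 B=0 C=0)

Answer: 6 0 0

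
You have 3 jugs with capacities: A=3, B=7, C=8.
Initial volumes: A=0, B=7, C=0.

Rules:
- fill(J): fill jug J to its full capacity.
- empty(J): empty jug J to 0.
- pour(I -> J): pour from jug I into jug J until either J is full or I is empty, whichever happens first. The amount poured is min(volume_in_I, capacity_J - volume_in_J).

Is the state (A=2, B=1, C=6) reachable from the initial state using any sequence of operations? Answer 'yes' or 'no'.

BFS explored all 204 reachable states.
Reachable set includes: (0,0,0), (0,0,1), (0,0,2), (0,0,3), (0,0,4), (0,0,5), (0,0,6), (0,0,7), (0,0,8), (0,1,0), (0,1,1), (0,1,2) ...
Target (A=2, B=1, C=6) not in reachable set → no.

Answer: no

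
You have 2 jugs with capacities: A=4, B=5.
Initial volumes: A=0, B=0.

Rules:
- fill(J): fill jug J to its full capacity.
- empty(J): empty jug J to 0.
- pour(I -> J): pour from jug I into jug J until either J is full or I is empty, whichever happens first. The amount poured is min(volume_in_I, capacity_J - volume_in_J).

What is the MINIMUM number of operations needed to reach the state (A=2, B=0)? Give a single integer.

BFS from (A=0, B=0). One shortest path:
  1. fill(B) -> (A=0 B=5)
  2. pour(B -> A) -> (A=4 B=1)
  3. empty(A) -> (A=0 B=1)
  4. pour(B -> A) -> (A=1 B=0)
  5. fill(B) -> (A=1 B=5)
  6. pour(B -> A) -> (A=4 B=2)
  7. empty(A) -> (A=0 B=2)
  8. pour(B -> A) -> (A=2 B=0)
Reached target in 8 moves.

Answer: 8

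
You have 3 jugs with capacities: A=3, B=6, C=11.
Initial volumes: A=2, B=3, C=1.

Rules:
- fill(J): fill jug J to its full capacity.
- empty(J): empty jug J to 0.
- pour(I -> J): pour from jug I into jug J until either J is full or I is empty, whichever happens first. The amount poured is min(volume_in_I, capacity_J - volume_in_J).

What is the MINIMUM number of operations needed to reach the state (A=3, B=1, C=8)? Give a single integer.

Answer: 5

Derivation:
BFS from (A=2, B=3, C=1). One shortest path:
  1. empty(A) -> (A=0 B=3 C=1)
  2. empty(B) -> (A=0 B=0 C=1)
  3. pour(C -> B) -> (A=0 B=1 C=0)
  4. fill(C) -> (A=0 B=1 C=11)
  5. pour(C -> A) -> (A=3 B=1 C=8)
Reached target in 5 moves.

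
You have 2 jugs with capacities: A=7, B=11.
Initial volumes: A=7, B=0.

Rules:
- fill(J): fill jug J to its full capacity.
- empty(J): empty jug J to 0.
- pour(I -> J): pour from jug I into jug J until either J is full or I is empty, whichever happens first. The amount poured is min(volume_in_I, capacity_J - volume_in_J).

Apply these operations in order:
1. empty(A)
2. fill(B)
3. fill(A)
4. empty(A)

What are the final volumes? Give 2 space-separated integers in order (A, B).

Step 1: empty(A) -> (A=0 B=0)
Step 2: fill(B) -> (A=0 B=11)
Step 3: fill(A) -> (A=7 B=11)
Step 4: empty(A) -> (A=0 B=11)

Answer: 0 11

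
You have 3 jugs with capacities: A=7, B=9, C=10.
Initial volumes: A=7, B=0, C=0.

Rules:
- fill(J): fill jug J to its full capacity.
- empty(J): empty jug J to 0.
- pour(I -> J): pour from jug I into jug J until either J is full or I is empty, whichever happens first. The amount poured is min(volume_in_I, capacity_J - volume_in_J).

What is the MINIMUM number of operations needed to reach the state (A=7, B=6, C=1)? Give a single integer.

BFS from (A=7, B=0, C=0). One shortest path:
  1. pour(A -> C) -> (A=0 B=0 C=7)
  2. fill(A) -> (A=7 B=0 C=7)
  3. pour(A -> C) -> (A=4 B=0 C=10)
  4. pour(C -> B) -> (A=4 B=9 C=1)
  5. pour(B -> A) -> (A=7 B=6 C=1)
Reached target in 5 moves.

Answer: 5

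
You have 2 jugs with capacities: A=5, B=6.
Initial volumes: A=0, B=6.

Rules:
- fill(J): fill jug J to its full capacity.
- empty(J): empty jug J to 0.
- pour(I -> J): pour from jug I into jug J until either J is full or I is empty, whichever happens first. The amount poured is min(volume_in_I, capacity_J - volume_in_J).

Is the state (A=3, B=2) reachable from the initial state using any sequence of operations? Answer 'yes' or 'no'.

Answer: no

Derivation:
BFS explored all 22 reachable states.
Reachable set includes: (0,0), (0,1), (0,2), (0,3), (0,4), (0,5), (0,6), (1,0), (1,6), (2,0), (2,6), (3,0) ...
Target (A=3, B=2) not in reachable set → no.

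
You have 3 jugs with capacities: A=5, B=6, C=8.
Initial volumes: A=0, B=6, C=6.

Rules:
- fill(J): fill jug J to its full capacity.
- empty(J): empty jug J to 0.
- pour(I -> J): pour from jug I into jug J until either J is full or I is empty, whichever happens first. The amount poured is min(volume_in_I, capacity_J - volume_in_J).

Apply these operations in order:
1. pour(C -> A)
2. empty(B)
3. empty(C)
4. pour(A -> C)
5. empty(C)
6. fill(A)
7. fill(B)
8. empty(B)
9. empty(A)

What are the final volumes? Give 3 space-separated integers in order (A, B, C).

Answer: 0 0 0

Derivation:
Step 1: pour(C -> A) -> (A=5 B=6 C=1)
Step 2: empty(B) -> (A=5 B=0 C=1)
Step 3: empty(C) -> (A=5 B=0 C=0)
Step 4: pour(A -> C) -> (A=0 B=0 C=5)
Step 5: empty(C) -> (A=0 B=0 C=0)
Step 6: fill(A) -> (A=5 B=0 C=0)
Step 7: fill(B) -> (A=5 B=6 C=0)
Step 8: empty(B) -> (A=5 B=0 C=0)
Step 9: empty(A) -> (A=0 B=0 C=0)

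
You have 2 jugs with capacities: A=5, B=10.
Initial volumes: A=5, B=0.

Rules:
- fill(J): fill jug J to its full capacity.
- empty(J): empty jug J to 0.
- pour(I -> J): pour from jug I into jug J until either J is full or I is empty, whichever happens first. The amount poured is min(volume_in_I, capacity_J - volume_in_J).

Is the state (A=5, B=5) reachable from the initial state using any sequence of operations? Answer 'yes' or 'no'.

BFS from (A=5, B=0):
  1. pour(A -> B) -> (A=0 B=5)
  2. fill(A) -> (A=5 B=5)
Target reached → yes.

Answer: yes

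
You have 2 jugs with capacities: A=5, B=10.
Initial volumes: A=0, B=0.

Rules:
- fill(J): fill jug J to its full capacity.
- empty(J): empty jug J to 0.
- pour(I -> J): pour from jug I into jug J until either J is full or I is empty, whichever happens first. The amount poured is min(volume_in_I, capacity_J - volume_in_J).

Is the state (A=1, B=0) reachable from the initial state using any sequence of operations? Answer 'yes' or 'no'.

BFS explored all 6 reachable states.
Reachable set includes: (0,0), (0,5), (0,10), (5,0), (5,5), (5,10)
Target (A=1, B=0) not in reachable set → no.

Answer: no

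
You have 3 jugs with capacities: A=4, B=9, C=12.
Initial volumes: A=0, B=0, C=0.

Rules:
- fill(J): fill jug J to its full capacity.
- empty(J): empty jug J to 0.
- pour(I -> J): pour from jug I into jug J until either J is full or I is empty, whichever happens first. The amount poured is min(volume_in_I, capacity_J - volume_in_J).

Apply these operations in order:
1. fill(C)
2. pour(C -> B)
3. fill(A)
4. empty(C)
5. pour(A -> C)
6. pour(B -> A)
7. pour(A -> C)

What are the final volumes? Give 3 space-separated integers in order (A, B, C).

Answer: 0 5 8

Derivation:
Step 1: fill(C) -> (A=0 B=0 C=12)
Step 2: pour(C -> B) -> (A=0 B=9 C=3)
Step 3: fill(A) -> (A=4 B=9 C=3)
Step 4: empty(C) -> (A=4 B=9 C=0)
Step 5: pour(A -> C) -> (A=0 B=9 C=4)
Step 6: pour(B -> A) -> (A=4 B=5 C=4)
Step 7: pour(A -> C) -> (A=0 B=5 C=8)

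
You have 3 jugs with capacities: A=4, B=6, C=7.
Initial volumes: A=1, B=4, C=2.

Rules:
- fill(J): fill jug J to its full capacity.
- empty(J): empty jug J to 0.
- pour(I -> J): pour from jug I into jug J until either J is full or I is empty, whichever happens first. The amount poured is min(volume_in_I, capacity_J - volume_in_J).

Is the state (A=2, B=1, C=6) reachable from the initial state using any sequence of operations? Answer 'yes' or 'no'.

BFS explored all 191 reachable states.
Reachable set includes: (0,0,0), (0,0,1), (0,0,2), (0,0,3), (0,0,4), (0,0,5), (0,0,6), (0,0,7), (0,1,0), (0,1,1), (0,1,2), (0,1,3) ...
Target (A=2, B=1, C=6) not in reachable set → no.

Answer: no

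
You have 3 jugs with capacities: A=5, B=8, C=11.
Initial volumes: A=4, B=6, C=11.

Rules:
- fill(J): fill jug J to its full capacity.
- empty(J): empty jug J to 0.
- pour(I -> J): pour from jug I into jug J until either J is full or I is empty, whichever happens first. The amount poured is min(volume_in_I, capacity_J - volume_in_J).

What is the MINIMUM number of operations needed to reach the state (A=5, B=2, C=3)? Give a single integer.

Answer: 5

Derivation:
BFS from (A=4, B=6, C=11). One shortest path:
  1. empty(B) -> (A=4 B=0 C=11)
  2. pour(C -> B) -> (A=4 B=8 C=3)
  3. pour(B -> A) -> (A=5 B=7 C=3)
  4. empty(A) -> (A=0 B=7 C=3)
  5. pour(B -> A) -> (A=5 B=2 C=3)
Reached target in 5 moves.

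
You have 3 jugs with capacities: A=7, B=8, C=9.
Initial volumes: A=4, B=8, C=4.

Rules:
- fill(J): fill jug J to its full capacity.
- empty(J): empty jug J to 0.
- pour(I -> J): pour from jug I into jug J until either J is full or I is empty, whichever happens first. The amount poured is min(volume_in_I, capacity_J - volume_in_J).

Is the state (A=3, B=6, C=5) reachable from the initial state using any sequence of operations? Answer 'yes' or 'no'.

Answer: no

Derivation:
BFS explored all 384 reachable states.
Reachable set includes: (0,0,0), (0,0,1), (0,0,2), (0,0,3), (0,0,4), (0,0,5), (0,0,6), (0,0,7), (0,0,8), (0,0,9), (0,1,0), (0,1,1) ...
Target (A=3, B=6, C=5) not in reachable set → no.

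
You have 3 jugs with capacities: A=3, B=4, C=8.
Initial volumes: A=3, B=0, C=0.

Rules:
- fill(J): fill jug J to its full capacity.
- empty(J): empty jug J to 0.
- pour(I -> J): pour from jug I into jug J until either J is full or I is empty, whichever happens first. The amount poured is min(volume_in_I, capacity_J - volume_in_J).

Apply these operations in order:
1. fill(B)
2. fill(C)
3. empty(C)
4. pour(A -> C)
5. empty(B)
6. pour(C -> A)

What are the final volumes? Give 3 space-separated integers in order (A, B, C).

Answer: 3 0 0

Derivation:
Step 1: fill(B) -> (A=3 B=4 C=0)
Step 2: fill(C) -> (A=3 B=4 C=8)
Step 3: empty(C) -> (A=3 B=4 C=0)
Step 4: pour(A -> C) -> (A=0 B=4 C=3)
Step 5: empty(B) -> (A=0 B=0 C=3)
Step 6: pour(C -> A) -> (A=3 B=0 C=0)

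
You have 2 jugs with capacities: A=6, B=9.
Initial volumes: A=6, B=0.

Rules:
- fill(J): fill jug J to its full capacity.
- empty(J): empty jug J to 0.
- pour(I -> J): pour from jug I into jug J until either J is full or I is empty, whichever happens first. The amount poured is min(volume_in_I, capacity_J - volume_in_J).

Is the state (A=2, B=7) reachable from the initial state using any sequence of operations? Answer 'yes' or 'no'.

Answer: no

Derivation:
BFS explored all 10 reachable states.
Reachable set includes: (0,0), (0,3), (0,6), (0,9), (3,0), (3,9), (6,0), (6,3), (6,6), (6,9)
Target (A=2, B=7) not in reachable set → no.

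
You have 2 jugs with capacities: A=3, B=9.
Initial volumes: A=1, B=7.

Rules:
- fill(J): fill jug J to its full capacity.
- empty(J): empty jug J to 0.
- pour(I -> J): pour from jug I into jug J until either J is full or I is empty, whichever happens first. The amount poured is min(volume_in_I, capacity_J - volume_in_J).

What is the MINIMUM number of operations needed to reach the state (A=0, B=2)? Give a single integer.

Answer: 4

Derivation:
BFS from (A=1, B=7). One shortest path:
  1. pour(B -> A) -> (A=3 B=5)
  2. empty(A) -> (A=0 B=5)
  3. pour(B -> A) -> (A=3 B=2)
  4. empty(A) -> (A=0 B=2)
Reached target in 4 moves.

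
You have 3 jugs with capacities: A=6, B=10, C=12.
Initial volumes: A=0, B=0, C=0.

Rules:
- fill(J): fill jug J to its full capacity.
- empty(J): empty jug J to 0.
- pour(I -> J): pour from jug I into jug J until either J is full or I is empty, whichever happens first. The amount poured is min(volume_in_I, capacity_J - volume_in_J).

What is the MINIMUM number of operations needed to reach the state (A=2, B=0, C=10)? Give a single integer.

BFS from (A=0, B=0, C=0). One shortest path:
  1. fill(C) -> (A=0 B=0 C=12)
  2. pour(C -> B) -> (A=0 B=10 C=2)
  3. pour(C -> A) -> (A=2 B=10 C=0)
  4. pour(B -> C) -> (A=2 B=0 C=10)
Reached target in 4 moves.

Answer: 4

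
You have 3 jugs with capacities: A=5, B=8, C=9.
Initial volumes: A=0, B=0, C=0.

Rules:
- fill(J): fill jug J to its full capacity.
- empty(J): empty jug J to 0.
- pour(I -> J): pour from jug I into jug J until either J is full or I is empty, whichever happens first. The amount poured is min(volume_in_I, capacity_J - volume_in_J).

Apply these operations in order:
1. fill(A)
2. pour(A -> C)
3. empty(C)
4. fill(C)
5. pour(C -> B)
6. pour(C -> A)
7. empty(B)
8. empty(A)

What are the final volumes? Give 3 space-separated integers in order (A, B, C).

Step 1: fill(A) -> (A=5 B=0 C=0)
Step 2: pour(A -> C) -> (A=0 B=0 C=5)
Step 3: empty(C) -> (A=0 B=0 C=0)
Step 4: fill(C) -> (A=0 B=0 C=9)
Step 5: pour(C -> B) -> (A=0 B=8 C=1)
Step 6: pour(C -> A) -> (A=1 B=8 C=0)
Step 7: empty(B) -> (A=1 B=0 C=0)
Step 8: empty(A) -> (A=0 B=0 C=0)

Answer: 0 0 0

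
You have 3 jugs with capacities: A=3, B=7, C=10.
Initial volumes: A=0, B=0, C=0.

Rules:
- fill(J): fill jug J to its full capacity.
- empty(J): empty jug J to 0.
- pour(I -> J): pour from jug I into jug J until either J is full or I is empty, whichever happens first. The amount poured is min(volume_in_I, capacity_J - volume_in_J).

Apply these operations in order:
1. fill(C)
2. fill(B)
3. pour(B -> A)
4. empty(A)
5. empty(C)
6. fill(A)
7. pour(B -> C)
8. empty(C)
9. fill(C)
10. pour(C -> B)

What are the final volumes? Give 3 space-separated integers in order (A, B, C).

Answer: 3 7 3

Derivation:
Step 1: fill(C) -> (A=0 B=0 C=10)
Step 2: fill(B) -> (A=0 B=7 C=10)
Step 3: pour(B -> A) -> (A=3 B=4 C=10)
Step 4: empty(A) -> (A=0 B=4 C=10)
Step 5: empty(C) -> (A=0 B=4 C=0)
Step 6: fill(A) -> (A=3 B=4 C=0)
Step 7: pour(B -> C) -> (A=3 B=0 C=4)
Step 8: empty(C) -> (A=3 B=0 C=0)
Step 9: fill(C) -> (A=3 B=0 C=10)
Step 10: pour(C -> B) -> (A=3 B=7 C=3)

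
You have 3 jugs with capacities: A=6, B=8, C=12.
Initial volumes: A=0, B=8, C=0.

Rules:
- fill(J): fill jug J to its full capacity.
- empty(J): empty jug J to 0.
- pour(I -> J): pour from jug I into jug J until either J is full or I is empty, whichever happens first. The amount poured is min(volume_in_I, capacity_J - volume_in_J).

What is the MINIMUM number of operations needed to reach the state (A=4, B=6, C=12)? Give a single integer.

BFS from (A=0, B=8, C=0). One shortest path:
  1. pour(B -> A) -> (A=6 B=2 C=0)
  2. pour(B -> C) -> (A=6 B=0 C=2)
  3. fill(B) -> (A=6 B=8 C=2)
  4. pour(B -> C) -> (A=6 B=0 C=10)
  5. pour(A -> B) -> (A=0 B=6 C=10)
  6. fill(A) -> (A=6 B=6 C=10)
  7. pour(A -> C) -> (A=4 B=6 C=12)
Reached target in 7 moves.

Answer: 7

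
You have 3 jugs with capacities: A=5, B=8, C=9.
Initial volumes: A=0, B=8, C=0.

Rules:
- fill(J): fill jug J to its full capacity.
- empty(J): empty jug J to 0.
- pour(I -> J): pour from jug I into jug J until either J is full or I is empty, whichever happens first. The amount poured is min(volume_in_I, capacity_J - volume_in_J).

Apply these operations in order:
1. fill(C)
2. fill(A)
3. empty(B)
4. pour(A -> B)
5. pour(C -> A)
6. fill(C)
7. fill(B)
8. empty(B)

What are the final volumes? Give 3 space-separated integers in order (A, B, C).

Step 1: fill(C) -> (A=0 B=8 C=9)
Step 2: fill(A) -> (A=5 B=8 C=9)
Step 3: empty(B) -> (A=5 B=0 C=9)
Step 4: pour(A -> B) -> (A=0 B=5 C=9)
Step 5: pour(C -> A) -> (A=5 B=5 C=4)
Step 6: fill(C) -> (A=5 B=5 C=9)
Step 7: fill(B) -> (A=5 B=8 C=9)
Step 8: empty(B) -> (A=5 B=0 C=9)

Answer: 5 0 9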